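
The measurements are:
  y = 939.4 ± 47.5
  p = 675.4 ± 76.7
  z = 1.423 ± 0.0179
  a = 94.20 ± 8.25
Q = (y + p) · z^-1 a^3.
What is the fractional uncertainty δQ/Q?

0.269

Let u = y + p = 1615. δu = √(δy² + δp²) = √(2260 + 5880) = 90.2, so δu/u = 0.0559.
Q is then a monomial in u, z, a:
δQ/Q = √((δu/u)² + (-1·δz/z)² + (3·δa/a)²) = √(0.00312 + 0.000158 + 0.0690) = 0.269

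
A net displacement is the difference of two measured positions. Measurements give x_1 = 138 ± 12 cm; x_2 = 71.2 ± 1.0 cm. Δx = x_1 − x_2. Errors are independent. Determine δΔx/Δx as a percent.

18.0%

Δx is a linear combination, so absolute uncertainties add in quadrature:
  (δx_1)² = 144;  (δx_2)² = 1.00
δΔx = √(145) = 12.0 cm
Δx = 66.8 cm, so δΔx/Δx = 12.0/66.8 = 0.180.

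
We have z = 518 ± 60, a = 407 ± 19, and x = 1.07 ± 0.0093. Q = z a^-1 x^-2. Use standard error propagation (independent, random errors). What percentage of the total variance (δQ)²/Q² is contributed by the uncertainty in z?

(δQ/Q)² = (1·δz/z)² + (-1·δa/a)² + (-2·δx/x)²
  z term: (1×0.116)² = 0.0134
  a term: (-1×0.0467)² = 0.00218
  x term: (-2×0.00869)² = 0.000302
Total = 0.0159. Share from z = 0.0134/0.0159 = 0.844.

84.4%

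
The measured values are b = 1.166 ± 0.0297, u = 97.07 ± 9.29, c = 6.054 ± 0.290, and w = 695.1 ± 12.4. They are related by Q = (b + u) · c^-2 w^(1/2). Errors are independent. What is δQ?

Let h = b + u = 98.24. δh = √(δb² + δu²) = √(0.000882 + 86.3) = 9.29, so δh/h = 0.0946.
Q is then a monomial in h, c, w:
δQ/Q = √((δh/h)² + (-2·δc/c)² + (½·δw/w)²) = √(0.00894 + 0.00918 + 7.96e-05) = 0.135
Q = 70.67, so δQ = 0.135 × 70.67 = 9.53.

9.53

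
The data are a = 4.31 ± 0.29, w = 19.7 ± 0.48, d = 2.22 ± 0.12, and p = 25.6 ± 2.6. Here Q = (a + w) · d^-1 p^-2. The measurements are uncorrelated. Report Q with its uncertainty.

Let u = a + w = 24.0. δu = √(δa² + δw²) = √(0.0841 + 0.230) = 0.561, so δu/u = 0.0234.
Q is then a monomial in u, d, p:
δQ/Q = √((δu/u)² + (-1·δd/d)² + (-2·δp/p)²) = √(0.000546 + 0.00292 + 0.0413) = 0.211
Q = 0.0165, so δQ = 0.211 × 0.0165 = 0.00349.

0.0165 ± 0.00349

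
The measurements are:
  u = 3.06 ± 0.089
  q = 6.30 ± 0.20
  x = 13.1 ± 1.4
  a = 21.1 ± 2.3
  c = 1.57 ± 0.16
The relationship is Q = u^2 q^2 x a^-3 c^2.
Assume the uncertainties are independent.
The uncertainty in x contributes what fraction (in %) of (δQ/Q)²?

6.83%

(δQ/Q)² = (2·δu/u)² + (2·δq/q)² + (1·δx/x)² + (-3·δa/a)² + (2·δc/c)²
  u term: (2×0.0291)² = 0.00338
  q term: (2×0.0317)² = 0.00403
  x term: (1×0.107)² = 0.0114
  a term: (-3×0.109)² = 0.107
  c term: (2×0.102)² = 0.0415
Total = 0.167. Share from x = 0.0114/0.167 = 0.0683.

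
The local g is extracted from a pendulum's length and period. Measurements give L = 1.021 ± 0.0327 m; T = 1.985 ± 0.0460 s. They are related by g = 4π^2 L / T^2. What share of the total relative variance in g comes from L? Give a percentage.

(δg/g)² = (1·δL/L)² + (-2·δT/T)²
  L term: (1×0.0320)² = 0.00103
  T term: (-2×0.0232)² = 0.00215
Total = 0.00317. Share from L = 0.00103/0.00317 = 0.323.

32.3%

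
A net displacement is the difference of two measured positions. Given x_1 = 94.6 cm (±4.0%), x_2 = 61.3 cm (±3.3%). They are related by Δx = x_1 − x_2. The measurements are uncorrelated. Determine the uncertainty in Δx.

Δx is a linear combination, so absolute uncertainties add in quadrature:
  (δx_1)² = 14.3;  (δx_2)² = 4.09
δΔx = √(18.4) = 4.29 cm

4.29 cm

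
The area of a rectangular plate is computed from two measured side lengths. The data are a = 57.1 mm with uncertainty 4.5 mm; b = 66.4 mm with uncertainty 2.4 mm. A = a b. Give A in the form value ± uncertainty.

For a monomial A ∝ a, b, fractional errors add in quadrature:
  (1·δa/a)² = (1×0.0788)² = 0.00621;  (1·δb/b)² = (1×0.0361)² = 0.00131
δA/A = √(0.00752) = 0.0867
A = 3790 mm^2, so δA = 0.0867 × 3790 = 329 mm^2.

3790 ± 329 mm^2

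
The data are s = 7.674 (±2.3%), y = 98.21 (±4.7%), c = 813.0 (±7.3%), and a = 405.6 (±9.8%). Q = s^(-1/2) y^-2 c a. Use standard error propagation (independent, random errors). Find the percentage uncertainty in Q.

Q is a product of powers, so relative uncertainties combine in quadrature:
  (−½·δs/s)² = (-0.5×0.0230)² = 0.000132;  (-2·δy/y)² = (-2×0.0470)² = 0.00884;  (1·δc/c)² = (1×0.0730)² = 0.00533;  (1·δa/a)² = (1×0.0980)² = 0.00960
δQ/Q = √(0.0239) = 0.155

15.5%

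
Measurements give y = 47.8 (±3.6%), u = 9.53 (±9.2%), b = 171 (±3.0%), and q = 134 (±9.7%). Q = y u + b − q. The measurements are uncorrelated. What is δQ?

47.1

Let p = y·u = 456. δp/p = √((1·δy/y)² + (1·δu/u)²) = √(0.00130 + 0.00846) = 0.0988, so δp = 45.0.
Q = p + b − q: δQ = √(δp² + δb² + δq²) = √(2030 + 26.3 + 169) = 47.1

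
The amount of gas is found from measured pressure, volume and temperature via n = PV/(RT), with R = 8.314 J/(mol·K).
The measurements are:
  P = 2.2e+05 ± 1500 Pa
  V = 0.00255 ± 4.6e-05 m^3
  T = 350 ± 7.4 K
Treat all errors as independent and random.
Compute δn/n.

n is a product of powers, so relative uncertainties combine in quadrature:
  (1·δP/P)² = (1×0.00682)² = 4.65e-05;  (1·δV/V)² = (1×0.0180)² = 0.000325;  (-1·δT/T)² = (-1×0.0211)² = 0.000447
δn/n = √(0.000819) = 0.0286

0.0286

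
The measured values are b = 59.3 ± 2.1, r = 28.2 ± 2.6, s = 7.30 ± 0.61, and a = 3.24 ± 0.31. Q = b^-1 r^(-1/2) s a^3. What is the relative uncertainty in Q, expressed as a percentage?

30.5%

Relative error in a monomial: (δQ/Q)² = Σ (nᵢ · δxᵢ/xᵢ)².
  (-1·δb/b)² = (-1×0.0354)² = 0.00125;  (−½·δr/r)² = (-0.5×0.0922)² = 0.00213;  (1·δs/s)² = (1×0.0836)² = 0.00698;  (3·δa/a)² = (3×0.0957)² = 0.0824
δQ/Q = √(0.0928) = 0.305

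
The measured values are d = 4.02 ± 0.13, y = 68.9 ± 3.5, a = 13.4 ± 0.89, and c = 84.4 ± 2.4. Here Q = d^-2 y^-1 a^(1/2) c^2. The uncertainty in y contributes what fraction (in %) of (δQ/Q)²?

(δQ/Q)² = (-2·δd/d)² + (-1·δy/y)² + (½·δa/a)² + (2·δc/c)²
  d term: (-2×0.0323)² = 0.00418
  y term: (-1×0.0508)² = 0.00258
  a term: (0.5×0.0664)² = 0.00110
  c term: (2×0.0284)² = 0.00323
Total = 0.0111. Share from y = 0.00258/0.0111 = 0.232.

23.2%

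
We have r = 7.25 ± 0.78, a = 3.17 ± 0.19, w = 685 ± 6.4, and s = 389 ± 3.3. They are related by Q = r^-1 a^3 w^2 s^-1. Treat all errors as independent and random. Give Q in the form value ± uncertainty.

Products/powers → add relative errors in quadrature, weighted by exponent:
  (-1·δr/r)² = (-1×0.108)² = 0.0116;  (3·δa/a)² = (3×0.0599)² = 0.0323;  (2·δw/w)² = (2×0.00934)² = 0.000349;  (-1·δs/s)² = (-1×0.00848)² = 7.2e-05
δQ/Q = √(0.0443) = 0.211
Q = 5300, so δQ = 0.211 × 5300 = 1120.

5300 ± 1120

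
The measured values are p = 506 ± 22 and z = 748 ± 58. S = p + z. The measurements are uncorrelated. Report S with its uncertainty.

Absolute uncertainties add in quadrature for a linear combination:
  (δp)² = 484;  (δz)² = 3360
δS = √(3850) = 62.0
S = 1250.

1250 ± 62.0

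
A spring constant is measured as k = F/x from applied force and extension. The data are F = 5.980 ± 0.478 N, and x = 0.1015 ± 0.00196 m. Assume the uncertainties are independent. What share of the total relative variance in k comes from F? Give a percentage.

(δk/k)² = (1·δF/F)² + (-1·δx/x)²
  F term: (1×0.0799)² = 0.00639
  x term: (-1×0.0193)² = 0.000373
Total = 0.00676. Share from F = 0.00639/0.00676 = 0.945.

94.5%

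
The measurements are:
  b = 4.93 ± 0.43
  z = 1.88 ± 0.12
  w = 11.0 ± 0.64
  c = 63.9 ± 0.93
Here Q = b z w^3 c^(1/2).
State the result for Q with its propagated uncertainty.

98600 ± 20300

Products/powers → add relative errors in quadrature, weighted by exponent:
  (1·δb/b)² = (1×0.0872)² = 0.00761;  (1·δz/z)² = (1×0.0638)² = 0.00407;  (3·δw/w)² = (3×0.0582)² = 0.0305;  (½·δc/c)² = (0.5×0.0146)² = 5.3e-05
δQ/Q = √(0.0422) = 0.205
Q = 98600, so δQ = 0.205 × 98600 = 20300.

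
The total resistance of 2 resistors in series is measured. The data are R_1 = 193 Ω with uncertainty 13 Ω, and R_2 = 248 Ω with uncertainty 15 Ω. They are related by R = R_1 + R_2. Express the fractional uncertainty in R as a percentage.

Each term contributes (cᵢ δxᵢ)² to (δR)²:
  (δR_1)² = 169;  (δR_2)² = 225
δR = √(394) = 19.8 Ω
R = 441 Ω, so δR/R = 19.8/441 = 0.0450.

4.50%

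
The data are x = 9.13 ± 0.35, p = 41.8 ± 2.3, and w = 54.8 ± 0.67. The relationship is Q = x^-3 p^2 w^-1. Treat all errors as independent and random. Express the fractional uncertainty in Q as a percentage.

16.0%

Since Q is a product/quotient, work with relative uncertainties:
  (-3·δx/x)² = (-3×0.0383)² = 0.0132;  (2·δp/p)² = (2×0.0550)² = 0.0121;  (-1·δw/w)² = (-1×0.0122)² = 0.000149
δQ/Q = √(0.0255) = 0.160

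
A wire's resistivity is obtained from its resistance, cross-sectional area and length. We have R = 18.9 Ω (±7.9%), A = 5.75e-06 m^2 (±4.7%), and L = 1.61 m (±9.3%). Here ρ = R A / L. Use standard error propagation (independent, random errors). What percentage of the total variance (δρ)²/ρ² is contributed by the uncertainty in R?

(δρ/ρ)² = (1·δR/R)² + (1·δA/A)² + (-1·δL/L)²
  R term: (1×0.0790)² = 0.00624
  A term: (1×0.0470)² = 0.00221
  L term: (-1×0.0930)² = 0.00865
Total = 0.0171. Share from R = 0.00624/0.0171 = 0.365.

36.5%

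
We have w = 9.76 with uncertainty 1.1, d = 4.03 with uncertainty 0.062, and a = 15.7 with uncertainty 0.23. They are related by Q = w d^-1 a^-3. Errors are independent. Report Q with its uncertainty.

Each factor contributes (exponent × relative error)² to (δQ/Q)²:
  (1·δw/w)² = (1×0.113)² = 0.0127;  (-1·δd/d)² = (-1×0.0154)² = 0.000237;  (-3·δa/a)² = (-3×0.0146)² = 0.00193
δQ/Q = √(0.0149) = 0.122
Q = 0.000626, so δQ = 0.122 × 0.000626 = 7.63e-05.

(6.26 ± 0.763) × 10^-4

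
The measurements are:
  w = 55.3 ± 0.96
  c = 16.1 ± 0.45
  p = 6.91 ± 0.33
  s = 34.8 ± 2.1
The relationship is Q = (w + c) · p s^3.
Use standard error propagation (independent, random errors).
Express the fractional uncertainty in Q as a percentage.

Let u = w + c = 71.4. δu = √(δw² + δc²) = √(0.922 + 0.203) = 1.06, so δu/u = 0.0148.
Q is then a monomial in u, p, s:
δQ/Q = √((δu/u)² + (1·δp/p)² + (3·δs/s)²) = √(0.000220 + 0.00228 + 0.0328) = 0.188

18.8%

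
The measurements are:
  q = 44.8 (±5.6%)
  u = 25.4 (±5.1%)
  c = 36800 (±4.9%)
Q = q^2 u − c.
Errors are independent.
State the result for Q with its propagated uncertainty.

Let p = q^2·u = 51000. δp/p = √((2·δq/q)² + (1·δu/u)²) = √(0.0125 + 0.00260) = 0.123, so δp = 6270.
Q = p − c: δQ = √(δp² + δc²) = √(3.94e+07 + 3.25e+06) = 6530
Q = 14200.

14200 ± 6530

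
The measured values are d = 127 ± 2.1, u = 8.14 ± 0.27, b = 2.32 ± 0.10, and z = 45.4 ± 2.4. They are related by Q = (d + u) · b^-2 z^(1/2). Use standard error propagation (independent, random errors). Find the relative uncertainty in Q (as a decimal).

Let w = d + u = 135. δw = √(δd² + δu²) = √(4.41 + 0.0729) = 2.12, so δw/w = 0.0157.
Q is then a monomial in w, b, z:
δQ/Q = √((δw/w)² + (-2·δb/b)² + (½·δz/z)²) = √(0.000245 + 0.00743 + 0.000699) = 0.0915

0.0915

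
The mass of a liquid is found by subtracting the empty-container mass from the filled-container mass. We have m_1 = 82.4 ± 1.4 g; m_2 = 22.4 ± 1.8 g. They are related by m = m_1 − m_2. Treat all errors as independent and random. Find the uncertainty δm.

2.28 g

Sums and differences: (δm)² = Σ (cᵢ δxᵢ)².
  (δm_1)² = 1.96;  (δm_2)² = 3.24
δm = √(5.20) = 2.28 g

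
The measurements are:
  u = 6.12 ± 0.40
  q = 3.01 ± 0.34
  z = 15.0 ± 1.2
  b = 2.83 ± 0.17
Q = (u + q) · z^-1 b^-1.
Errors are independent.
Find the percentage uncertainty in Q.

11.5%

Let w = u + q = 9.13. δw = √(δu² + δq²) = √(0.160 + 0.116) = 0.525, so δw/w = 0.0575.
Q is then a monomial in w, z, b:
δQ/Q = √((δw/w)² + (-1·δz/z)² + (-1·δb/b)²) = √(0.00331 + 0.00640 + 0.00361) = 0.115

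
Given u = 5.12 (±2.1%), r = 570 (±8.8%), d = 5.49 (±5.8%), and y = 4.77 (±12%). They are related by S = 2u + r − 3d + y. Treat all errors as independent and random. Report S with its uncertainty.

S is a linear combination, so absolute uncertainties add in quadrature:
  (2·δu)² = 0.0462;  (δr)² = 2520;  (3·δd)² = 0.913;  (δy)² = 0.328
δS = √(2520) = 50.2
S = 569.

569 ± 50.2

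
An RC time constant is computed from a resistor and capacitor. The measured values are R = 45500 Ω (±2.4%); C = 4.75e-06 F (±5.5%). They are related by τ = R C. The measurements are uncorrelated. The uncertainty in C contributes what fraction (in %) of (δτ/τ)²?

84.0%

(δτ/τ)² = (1·δR/R)² + (1·δC/C)²
  R term: (1×0.0240)² = 0.000576
  C term: (1×0.0550)² = 0.00303
Total = 0.00360. Share from C = 0.00303/0.00360 = 0.840.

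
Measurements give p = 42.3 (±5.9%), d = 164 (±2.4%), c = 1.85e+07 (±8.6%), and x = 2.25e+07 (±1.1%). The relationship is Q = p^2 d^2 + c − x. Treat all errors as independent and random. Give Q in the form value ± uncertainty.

(4.41 ± 0.634) × 10^7

Let w = p^2·d^2 = 4.81e+07. δw/w = √((2·δp/p)² + (2·δd/d)²) = √(0.0139 + 0.00230) = 0.127, so δw = 6.13e+06.
Q = w + c − x: δQ = √(δw² + δc² + δx²) = √(3.76e+13 + 2.53e+12 + 6.13e+10) = 6.34e+06
Q = 4.41e+07.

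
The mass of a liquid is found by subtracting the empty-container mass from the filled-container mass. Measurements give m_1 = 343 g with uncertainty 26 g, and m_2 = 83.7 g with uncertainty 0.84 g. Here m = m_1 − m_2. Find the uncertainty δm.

26.0 g

Absolute uncertainties add in quadrature for a linear combination:
  (δm_1)² = 676;  (δm_2)² = 0.706
δm = √(677) = 26.0 g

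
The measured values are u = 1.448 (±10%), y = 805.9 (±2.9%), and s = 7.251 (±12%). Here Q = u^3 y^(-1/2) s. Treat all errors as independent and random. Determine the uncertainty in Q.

0.251

Products/powers → add relative errors in quadrature, weighted by exponent:
  (3·δu/u)² = (3×0.100)² = 0.0900;  (−½·δy/y)² = (-0.5×0.0290)² = 0.000210;  (1·δs/s)² = (1×0.120)² = 0.0144
δQ/Q = √(0.105) = 0.323
Q = 0.7755, so δQ = 0.323 × 0.7755 = 0.251.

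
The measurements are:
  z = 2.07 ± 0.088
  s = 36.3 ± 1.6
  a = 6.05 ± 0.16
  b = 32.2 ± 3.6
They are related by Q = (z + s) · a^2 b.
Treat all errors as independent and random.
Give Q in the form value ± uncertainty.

Let u = z + s = 38.4. δu = √(δz² + δs²) = √(0.00774 + 2.56) = 1.60, so δu/u = 0.0418.
Q is then a monomial in u, a, b:
δQ/Q = √((δu/u)² + (2·δa/a)² + (1·δb/b)²) = √(0.00174 + 0.00280 + 0.0125) = 0.131
Q = 45200, so δQ = 0.131 × 45200 = 5900.

45200 ± 5900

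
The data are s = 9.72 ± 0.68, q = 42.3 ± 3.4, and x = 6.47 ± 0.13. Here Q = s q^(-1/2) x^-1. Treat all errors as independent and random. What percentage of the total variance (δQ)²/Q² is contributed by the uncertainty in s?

70.8%

(δQ/Q)² = (1·δs/s)² + (−½·δq/q)² + (-1·δx/x)²
  s term: (1×0.0700)² = 0.00489
  q term: (-0.5×0.0804)² = 0.00162
  x term: (-1×0.0201)² = 0.000404
Total = 0.00691. Share from s = 0.00489/0.00691 = 0.708.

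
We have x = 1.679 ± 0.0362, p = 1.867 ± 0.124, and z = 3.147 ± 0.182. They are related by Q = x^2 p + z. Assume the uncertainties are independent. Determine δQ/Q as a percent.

Let w = x^2·p = 5.263. δw/w = √((2·δx/x)² + (1·δp/p)²) = √(0.00186 + 0.00441) = 0.0792, so δw = 0.417.
Q = w + z: δQ = √(δw² + δz²) = √(0.174 + 0.0331) = 0.455
Q = 8.410, so δQ/Q = 0.455/8.410 = 0.0541.

5.41%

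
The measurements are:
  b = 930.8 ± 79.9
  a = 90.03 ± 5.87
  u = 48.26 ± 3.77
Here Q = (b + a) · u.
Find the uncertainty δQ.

5460

Let w = b + a = 1021. δw = √(δb² + δa²) = √(6380 + 34.5) = 80.1, so δw/w = 0.0785.
Q is then a monomial in w, u:
δQ/Q = √((δw/w)² + (1·δu/u)²) = √(0.00616 + 0.00610) = 0.111
Q = 49270, so δQ = 0.111 × 49270 = 5460.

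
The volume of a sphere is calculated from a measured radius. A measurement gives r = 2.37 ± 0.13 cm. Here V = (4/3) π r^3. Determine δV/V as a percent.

V ∝ r^3, so δV/V = |3| · δr/r = 3 × 0.0549 = 0.165.

16.5%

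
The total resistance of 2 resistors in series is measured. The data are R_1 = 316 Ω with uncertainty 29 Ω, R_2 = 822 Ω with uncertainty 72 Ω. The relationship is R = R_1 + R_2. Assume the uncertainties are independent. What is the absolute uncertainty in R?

77.6 Ω

For a sum/difference, combine absolute errors in quadrature:
  (δR_1)² = 841;  (δR_2)² = 5180
δR = √(6020) = 77.6 Ω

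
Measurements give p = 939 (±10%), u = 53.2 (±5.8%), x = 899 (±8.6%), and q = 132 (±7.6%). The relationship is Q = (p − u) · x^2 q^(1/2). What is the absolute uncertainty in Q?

1.69e+09

Let w = p − u = 886. δw = √(δp² + δu²) = √(8820 + 9.52) = 94.0, so δw/w = 0.106.
Q is then a monomial in w, x, q:
δQ/Q = √((δw/w)² + (2·δx/x)² + (½·δq/q)²) = √(0.0112 + 0.0296 + 0.00144) = 0.206
Q = 8.23e+09, so δQ = 0.206 × 8.23e+09 = 1.69e+09.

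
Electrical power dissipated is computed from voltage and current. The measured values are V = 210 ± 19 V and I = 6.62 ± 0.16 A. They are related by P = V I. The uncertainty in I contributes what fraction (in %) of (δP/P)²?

(δP/P)² = (1·δV/V)² + (1·δI/I)²
  V term: (1×0.0905)² = 0.00819
  I term: (1×0.0242)² = 0.000584
Total = 0.00877. Share from I = 0.000584/0.00877 = 0.0666.

6.66%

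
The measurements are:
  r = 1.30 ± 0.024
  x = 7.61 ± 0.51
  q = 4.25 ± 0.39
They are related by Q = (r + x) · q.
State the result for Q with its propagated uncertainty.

37.9 ± 4.10

Let u = r + x = 8.91. δu = √(δr² + δx²) = √(0.000576 + 0.260) = 0.511, so δu/u = 0.0573.
Q is then a monomial in u, q:
δQ/Q = √((δu/u)² + (1·δq/q)²) = √(0.00328 + 0.00842) = 0.108
Q = 37.9, so δQ = 0.108 × 37.9 = 4.10.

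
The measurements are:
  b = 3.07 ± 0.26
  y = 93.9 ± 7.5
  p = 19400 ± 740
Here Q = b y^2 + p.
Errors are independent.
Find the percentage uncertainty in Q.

10.7%

Let w = b·y^2 = 27100. δw/w = √((1·δb/b)² + (2·δy/y)²) = √(0.00717 + 0.0255) = 0.181, so δw = 4890.
Q = w + p: δQ = √(δw² + δp²) = √(2.4e+07 + 5.48e+05) = 4950
Q = 46500, so δQ/Q = 4950/46500 = 0.107.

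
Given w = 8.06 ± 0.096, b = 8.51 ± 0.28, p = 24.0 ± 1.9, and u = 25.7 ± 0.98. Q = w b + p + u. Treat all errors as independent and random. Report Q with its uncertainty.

Let h = w·b = 68.6. δh/h = √((1·δw/w)² + (1·δb/b)²) = √(0.000142 + 0.00108) = 0.0350, so δh = 2.40.
Q = h + p + u: δQ = √(δh² + δp² + δu²) = √(5.76 + 3.61 + 0.960) = 3.21
Q = 118.

118 ± 3.21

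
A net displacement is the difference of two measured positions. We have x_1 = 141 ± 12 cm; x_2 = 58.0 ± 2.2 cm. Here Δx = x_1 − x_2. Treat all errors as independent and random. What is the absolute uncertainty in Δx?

12.2 cm

Each term contributes (cᵢ δxᵢ)² to (δΔx)²:
  (δx_1)² = 144;  (δx_2)² = 4.84
δΔx = √(149) = 12.2 cm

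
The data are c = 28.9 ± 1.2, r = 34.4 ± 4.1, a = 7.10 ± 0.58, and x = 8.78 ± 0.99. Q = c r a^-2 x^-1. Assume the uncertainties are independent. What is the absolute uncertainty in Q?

Since Q is a product/quotient, work with relative uncertainties:
  (1·δc/c)² = (1×0.0415)² = 0.00172;  (1·δr/r)² = (1×0.119)² = 0.0142;  (-2·δa/a)² = (-2×0.0817)² = 0.0267;  (-1·δx/x)² = (-1×0.113)² = 0.0127
δQ/Q = √(0.0553) = 0.235
Q = 2.25, so δQ = 0.235 × 2.25 = 0.528.

0.528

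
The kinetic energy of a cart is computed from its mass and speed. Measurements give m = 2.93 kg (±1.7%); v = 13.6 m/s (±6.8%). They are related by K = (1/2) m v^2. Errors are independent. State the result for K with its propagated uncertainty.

K is a product of powers, so relative uncertainties combine in quadrature:
  (1·δm/m)² = (1×0.0170)² = 0.000289;  (2·δv/v)² = (2×0.0680)² = 0.0185
δK/K = √(0.0188) = 0.137
K = 271 J, so δK = 0.137 × 271 = 37.1 J.

271 ± 37.1 J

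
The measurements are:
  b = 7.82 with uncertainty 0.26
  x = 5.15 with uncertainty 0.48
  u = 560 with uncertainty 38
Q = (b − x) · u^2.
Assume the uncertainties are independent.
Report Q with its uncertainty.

(8.37 ± 2.05) × 10^5

Let w = b − x = 2.67. δw = √(δb² + δx²) = √(0.0676 + 0.230) = 0.546, so δw/w = 0.204.
Q is then a monomial in w, u:
δQ/Q = √((δw/w)² + (2·δu/u)²) = √(0.0418 + 0.0184) = 0.245
Q = 8.37e+05, so δQ = 0.245 × 8.37e+05 = 2.05e+05.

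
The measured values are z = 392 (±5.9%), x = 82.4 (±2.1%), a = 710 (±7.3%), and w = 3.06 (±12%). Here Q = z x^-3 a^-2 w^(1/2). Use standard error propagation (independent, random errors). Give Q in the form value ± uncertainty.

Products/powers → add relative errors in quadrature, weighted by exponent:
  (1·δz/z)² = (1×0.0590)² = 0.00348;  (-3·δx/x)² = (-3×0.0210)² = 0.00397;  (-2·δa/a)² = (-2×0.0730)² = 0.0213;  (½·δw/w)² = (0.5×0.120)² = 0.00360
δQ/Q = √(0.0324) = 0.180
Q = 2.43e-09, so δQ = 0.180 × 2.43e-09 = 4.37e-10.

(2.43 ± 0.437) × 10^-9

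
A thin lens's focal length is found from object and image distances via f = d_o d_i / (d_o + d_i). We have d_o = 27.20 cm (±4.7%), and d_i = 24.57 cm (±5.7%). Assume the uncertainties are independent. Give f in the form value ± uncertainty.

12.91 ± 0.482 cm

∂f/∂d_o = (d_i/(d_o+d_i))² = 0.225;  ∂f/∂d_i = (d_o/(d_o+d_i))² = 0.276
δf = √((∂f/∂d_o · δd_o)² + (∂f/∂d_i · δd_i)²) = √(0.0829 + 0.149) = 0.482 cm
f = 12.91 cm.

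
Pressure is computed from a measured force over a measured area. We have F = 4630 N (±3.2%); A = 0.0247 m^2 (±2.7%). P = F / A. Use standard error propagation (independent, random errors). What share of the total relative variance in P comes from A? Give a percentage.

41.6%

(δP/P)² = (1·δF/F)² + (-1·δA/A)²
  F term: (1×0.0320)² = 0.00102
  A term: (-1×0.0270)² = 0.000729
Total = 0.00175. Share from A = 0.000729/0.00175 = 0.416.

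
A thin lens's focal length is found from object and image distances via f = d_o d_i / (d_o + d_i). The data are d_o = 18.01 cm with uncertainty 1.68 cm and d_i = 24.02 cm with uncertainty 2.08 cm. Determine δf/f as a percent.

∂f/∂d_o = (d_i/(d_o+d_i))² = 0.327;  ∂f/∂d_i = (d_o/(d_o+d_i))² = 0.184
δf = √((∂f/∂d_o · δd_o)² + (∂f/∂d_i · δd_i)²) = √(0.301 + 0.146) = 0.669 cm
f = 10.29 cm, so δf/f = 0.669/10.29 = 0.0650.

6.50%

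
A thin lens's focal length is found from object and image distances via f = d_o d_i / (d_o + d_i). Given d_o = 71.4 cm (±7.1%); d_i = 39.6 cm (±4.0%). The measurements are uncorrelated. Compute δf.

0.920 cm

∂f/∂d_o = (d_i/(d_o+d_i))² = 0.127;  ∂f/∂d_i = (d_o/(d_o+d_i))² = 0.414
δf = √((∂f/∂d_o · δd_o)² + (∂f/∂d_i · δd_i)²) = √(0.416 + 0.430) = 0.920 cm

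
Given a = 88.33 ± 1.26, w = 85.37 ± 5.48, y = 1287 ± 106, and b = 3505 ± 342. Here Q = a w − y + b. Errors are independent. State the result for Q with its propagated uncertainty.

Let p = a·w = 7541. δp/p = √((1·δa/a)² + (1·δw/w)²) = √(0.000203 + 0.00412) = 0.0658, so δp = 496.
Q = p − y + b: δQ = √(δp² + δy² + δb²) = √(2.46e+05 + 11200 + 1.17e+05) = 612
Q = 9759.

9759 ± 612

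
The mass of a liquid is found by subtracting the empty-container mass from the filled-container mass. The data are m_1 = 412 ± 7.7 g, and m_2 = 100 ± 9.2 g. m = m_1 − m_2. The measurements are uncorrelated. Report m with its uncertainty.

312 ± 12.0 g

m is a linear combination, so absolute uncertainties add in quadrature:
  (δm_1)² = 59.3;  (δm_2)² = 84.6
δm = √(144) = 12.0 g
m = 312 g.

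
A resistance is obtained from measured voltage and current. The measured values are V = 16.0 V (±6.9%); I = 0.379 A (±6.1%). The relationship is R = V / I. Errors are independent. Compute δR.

Relative error in a monomial: (δR/R)² = Σ (nᵢ · δxᵢ/xᵢ)².
  (1·δV/V)² = (1×0.0690)² = 0.00476;  (-1·δI/I)² = (-1×0.0610)² = 0.00372
δR/R = √(0.00848) = 0.0921
R = 42.2 Ω, so δR = 0.0921 × 42.2 = 3.89 Ω.

3.89 Ω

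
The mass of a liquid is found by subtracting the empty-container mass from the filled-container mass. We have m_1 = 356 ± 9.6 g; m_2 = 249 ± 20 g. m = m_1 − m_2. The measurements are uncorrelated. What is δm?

Absolute uncertainties add in quadrature for a linear combination:
  (δm_1)² = 92.2;  (δm_2)² = 400
δm = √(492) = 22.2 g

22.2 g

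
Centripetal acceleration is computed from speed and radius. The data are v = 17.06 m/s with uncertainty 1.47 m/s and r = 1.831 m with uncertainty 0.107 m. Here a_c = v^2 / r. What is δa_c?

28.9 m/s^2

a_c is a product of powers, so relative uncertainties combine in quadrature:
  (2·δv/v)² = (2×0.0862)² = 0.0297;  (-1·δr/r)² = (-1×0.0584)² = 0.00342
δa_c/a_c = √(0.0331) = 0.182
a_c = 159.0 m/s^2, so δa_c = 0.182 × 159.0 = 28.9 m/s^2.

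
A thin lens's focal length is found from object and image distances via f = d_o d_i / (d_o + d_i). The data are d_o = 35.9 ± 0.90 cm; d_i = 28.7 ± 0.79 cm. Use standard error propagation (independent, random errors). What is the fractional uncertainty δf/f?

∂f/∂d_o = (d_i/(d_o+d_i))² = 0.197;  ∂f/∂d_i = (d_o/(d_o+d_i))² = 0.309
δf = √((∂f/∂d_o · δd_o)² + (∂f/∂d_i · δd_i)²) = √(0.0316 + 0.0595) = 0.302 cm
f = 15.9 cm, so δf/f = 0.302/15.9 = 0.0189.

0.0189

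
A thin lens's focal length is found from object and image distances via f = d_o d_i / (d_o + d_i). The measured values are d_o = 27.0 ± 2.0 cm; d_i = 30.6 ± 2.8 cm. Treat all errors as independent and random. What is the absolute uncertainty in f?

0.835 cm

∂f/∂d_o = (d_i/(d_o+d_i))² = 0.282;  ∂f/∂d_i = (d_o/(d_o+d_i))² = 0.220
δf = √((∂f/∂d_o · δd_o)² + (∂f/∂d_i · δd_i)²) = √(0.319 + 0.379) = 0.835 cm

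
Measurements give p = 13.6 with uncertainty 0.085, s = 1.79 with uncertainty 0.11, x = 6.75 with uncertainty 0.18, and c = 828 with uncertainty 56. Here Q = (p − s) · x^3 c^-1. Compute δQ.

Let u = p − s = 11.8. δu = √(δp² + δs²) = √(0.00723 + 0.0121) = 0.139, so δu/u = 0.0118.
Q is then a monomial in u, x, c:
δQ/Q = √((δu/u)² + (3·δx/x)² + (-1·δc/c)²) = √(0.000139 + 0.00640 + 0.00457) = 0.105
Q = 4.39, so δQ = 0.105 × 4.39 = 0.462.

0.462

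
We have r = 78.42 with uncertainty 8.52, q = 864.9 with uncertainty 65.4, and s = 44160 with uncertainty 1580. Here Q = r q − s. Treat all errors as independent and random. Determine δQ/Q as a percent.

38.5%

Let p = r·q = 67830. δp/p = √((1·δr/r)² + (1·δq/q)²) = √(0.0118 + 0.00572) = 0.132, so δp = 8980.
Q = p − s: δQ = √(δp² + δs²) = √(8.06e+07 + 2.5e+06) = 9120
Q = 23670, so δQ/Q = 9120/23670 = 0.385.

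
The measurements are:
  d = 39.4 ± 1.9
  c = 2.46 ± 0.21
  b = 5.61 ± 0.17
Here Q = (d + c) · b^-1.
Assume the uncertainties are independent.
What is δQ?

Let u = d + c = 41.9. δu = √(δd² + δc²) = √(3.61 + 0.0441) = 1.91, so δu/u = 0.0457.
Q is then a monomial in u, b:
δQ/Q = √((δu/u)² + (-1·δb/b)²) = √(0.00209 + 0.000918) = 0.0548
Q = 7.46, so δQ = 0.0548 × 7.46 = 0.409.

0.409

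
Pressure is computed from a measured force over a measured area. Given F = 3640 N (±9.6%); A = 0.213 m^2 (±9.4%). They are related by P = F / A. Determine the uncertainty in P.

Since P is a product/quotient, work with relative uncertainties:
  (1·δF/F)² = (1×0.0960)² = 0.00922;  (-1·δA/A)² = (-1×0.0940)² = 0.00884
δP/P = √(0.0181) = 0.134
P = 17100 Pa, so δP = 0.134 × 17100 = 2300 Pa.

2300 Pa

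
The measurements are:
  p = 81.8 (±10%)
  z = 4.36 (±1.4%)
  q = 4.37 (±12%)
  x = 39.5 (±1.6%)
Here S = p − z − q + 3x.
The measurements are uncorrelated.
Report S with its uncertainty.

192 ± 8.41

Each term contributes (cᵢ δxᵢ)² to (δS)²:
  (δp)² = 66.9;  (δz)² = 0.00373;  (δq)² = 0.275;  (3·δx)² = 3.59
δS = √(70.8) = 8.41
S = 192.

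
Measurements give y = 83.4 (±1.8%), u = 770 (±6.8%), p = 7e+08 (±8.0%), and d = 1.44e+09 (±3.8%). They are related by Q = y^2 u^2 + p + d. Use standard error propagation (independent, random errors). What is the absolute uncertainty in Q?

Let w = y^2·u^2 = 4.12e+09. δw/w = √((2·δy/y)² + (2·δu/u)²) = √(0.00130 + 0.0185) = 0.141, so δw = 5.8e+08.
Q = w + p + d: δQ = √(δw² + δp² + δd²) = √(3.37e+17 + 3.14e+15 + 2.99e+15) = 5.85e+08

5.85e+08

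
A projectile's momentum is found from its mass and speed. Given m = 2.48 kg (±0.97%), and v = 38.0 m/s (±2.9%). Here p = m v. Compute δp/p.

Each factor contributes (exponent × relative error)² to (δp/p)²:
  (1·δm/m)² = (1×0.00970)² = 9.41e-05;  (1·δv/v)² = (1×0.0290)² = 0.000841
δp/p = √(0.000935) = 0.0306

0.0306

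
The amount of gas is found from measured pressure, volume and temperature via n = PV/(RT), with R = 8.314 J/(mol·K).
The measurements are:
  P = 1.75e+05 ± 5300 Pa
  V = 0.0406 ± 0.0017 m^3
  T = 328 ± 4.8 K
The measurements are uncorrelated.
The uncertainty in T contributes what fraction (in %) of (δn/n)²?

(δn/n)² = (1·δP/P)² + (1·δV/V)² + (-1·δT/T)²
  P term: (1×0.0303)² = 0.000917
  V term: (1×0.0419)² = 0.00175
  T term: (-1×0.0146)² = 0.000214
Total = 0.00288. Share from T = 0.000214/0.00288 = 0.0742.

7.42%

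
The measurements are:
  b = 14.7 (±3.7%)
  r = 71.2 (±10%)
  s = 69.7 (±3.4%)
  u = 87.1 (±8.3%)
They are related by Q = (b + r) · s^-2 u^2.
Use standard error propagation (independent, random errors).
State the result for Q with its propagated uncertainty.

134 ± 26.5

Let w = b + r = 85.9. δw = √(δb² + δr²) = √(0.296 + 50.7) = 7.14, so δw/w = 0.0831.
Q is then a monomial in w, s, u:
δQ/Q = √((δw/w)² + (-2·δs/s)² + (2·δu/u)²) = √(0.00691 + 0.00462 + 0.0276) = 0.198
Q = 134, so δQ = 0.198 × 134 = 26.5.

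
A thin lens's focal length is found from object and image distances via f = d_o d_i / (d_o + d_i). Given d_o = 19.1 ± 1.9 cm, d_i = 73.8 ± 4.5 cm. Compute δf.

∂f/∂d_o = (d_i/(d_o+d_i))² = 0.631;  ∂f/∂d_i = (d_o/(d_o+d_i))² = 0.0423
δf = √((∂f/∂d_o · δd_o)² + (∂f/∂d_i · δd_i)²) = √(1.44 + 0.0362) = 1.21 cm

1.21 cm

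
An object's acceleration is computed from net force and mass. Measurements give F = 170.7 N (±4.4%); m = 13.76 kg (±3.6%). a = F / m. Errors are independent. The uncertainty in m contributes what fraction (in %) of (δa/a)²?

40.1%

(δa/a)² = (1·δF/F)² + (-1·δm/m)²
  F term: (1×0.0440)² = 0.00194
  m term: (-1×0.0360)² = 0.00130
Total = 0.00323. Share from m = 0.00130/0.00323 = 0.401.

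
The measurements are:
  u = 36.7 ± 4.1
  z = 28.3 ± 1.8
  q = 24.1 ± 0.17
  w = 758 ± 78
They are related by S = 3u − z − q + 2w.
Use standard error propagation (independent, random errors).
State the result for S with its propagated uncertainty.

S is a linear combination, so absolute uncertainties add in quadrature:
  (3·δu)² = 151;  (δz)² = 3.24;  (δq)² = 0.0289;  (2·δw)² = 24300
δS = √(24500) = 156
S = 1570.

1570 ± 156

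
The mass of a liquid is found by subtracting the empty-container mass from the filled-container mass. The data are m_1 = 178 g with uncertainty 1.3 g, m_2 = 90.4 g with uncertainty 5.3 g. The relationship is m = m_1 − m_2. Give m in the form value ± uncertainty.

Absolute uncertainties add in quadrature for a linear combination:
  (δm_1)² = 1.69;  (δm_2)² = 28.1
δm = √(29.8) = 5.46 g
m = 87.6 g.

87.6 ± 5.46 g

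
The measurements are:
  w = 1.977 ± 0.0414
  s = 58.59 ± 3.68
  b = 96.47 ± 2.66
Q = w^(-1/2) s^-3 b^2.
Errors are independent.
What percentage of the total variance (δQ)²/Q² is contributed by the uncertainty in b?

(δQ/Q)² = (−½·δw/w)² + (-3·δs/s)² + (2·δb/b)²
  w term: (-0.5×0.0209)² = 0.000110
  s term: (-3×0.0628)² = 0.0355
  b term: (2×0.0276)² = 0.00304
Total = 0.0387. Share from b = 0.00304/0.0387 = 0.0787.

7.87%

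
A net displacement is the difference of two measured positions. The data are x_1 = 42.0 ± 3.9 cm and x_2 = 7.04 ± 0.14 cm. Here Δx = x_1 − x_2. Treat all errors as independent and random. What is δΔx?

Each term contributes (cᵢ δxᵢ)² to (δΔx)²:
  (δx_1)² = 15.2;  (δx_2)² = 0.0196
δΔx = √(15.2) = 3.90 cm

3.90 cm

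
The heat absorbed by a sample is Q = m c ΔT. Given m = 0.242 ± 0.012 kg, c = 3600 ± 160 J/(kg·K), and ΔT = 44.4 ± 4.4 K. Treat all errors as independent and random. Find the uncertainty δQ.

4620 J

Each factor contributes (exponent × relative error)² to (δQ/Q)²:
  (1·δm/m)² = (1×0.0496)² = 0.00246;  (1·δc/c)² = (1×0.0444)² = 0.00198;  (1·δΔT/ΔT)² = (1×0.0991)² = 0.00982
δQ/Q = √(0.0143) = 0.119
Q = 38700 J, so δQ = 0.119 × 38700 = 4620 J.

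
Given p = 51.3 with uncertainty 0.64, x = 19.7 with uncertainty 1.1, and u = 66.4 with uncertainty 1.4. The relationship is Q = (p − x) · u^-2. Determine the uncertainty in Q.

0.000418

Let w = p − x = 31.6. δw = √(δp² + δx²) = √(0.410 + 1.21) = 1.27, so δw/w = 0.0403.
Q is then a monomial in w, u:
δQ/Q = √((δw/w)² + (-2·δu/u)²) = √(0.00162 + 0.00178) = 0.0583
Q = 0.00717, so δQ = 0.0583 × 0.00717 = 0.000418.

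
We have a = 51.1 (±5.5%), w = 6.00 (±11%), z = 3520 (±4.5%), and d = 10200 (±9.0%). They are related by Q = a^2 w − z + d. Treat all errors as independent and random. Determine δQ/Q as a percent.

Let p = a^2·w = 15700. δp/p = √((2·δa/a)² + (1·δw/w)²) = √(0.0121 + 0.0121) = 0.156, so δp = 2440.
Q = p − z + d: δQ = √(δp² + δz² + δd²) = √(5.94e+06 + 25100 + 8.43e+05) = 2610
Q = 22300, so δQ/Q = 2610/22300 = 0.117.

11.7%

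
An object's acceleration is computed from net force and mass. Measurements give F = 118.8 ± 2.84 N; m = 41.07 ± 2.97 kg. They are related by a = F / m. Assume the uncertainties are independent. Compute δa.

0.220 m/s^2

For a monomial a ∝ F, m^-1, fractional errors add in quadrature:
  (1·δF/F)² = (1×0.0239)² = 0.000571;  (-1·δm/m)² = (-1×0.0723)² = 0.00523
δa/a = √(0.00580) = 0.0762
a = 2.893 m/s^2, so δa = 0.0762 × 2.893 = 0.220 m/s^2.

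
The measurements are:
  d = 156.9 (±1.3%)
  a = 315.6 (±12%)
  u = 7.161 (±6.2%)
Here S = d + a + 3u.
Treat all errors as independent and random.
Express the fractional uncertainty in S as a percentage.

Each term contributes (cᵢ δxᵢ)² to (δS)²:
  (δd)² = 4.16;  (δa)² = 1430;  (3·δu)² = 1.77
δS = √(1440) = 38.0
S = 494.0, so δS/S = 38.0/494.0 = 0.0768.

7.68%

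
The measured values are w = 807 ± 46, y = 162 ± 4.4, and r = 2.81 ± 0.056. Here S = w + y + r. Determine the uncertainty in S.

For a sum/difference, combine absolute errors in quadrature:
  (δw)² = 2120;  (δy)² = 19.4;  (δr)² = 0.00314
δS = √(2140) = 46.2

46.2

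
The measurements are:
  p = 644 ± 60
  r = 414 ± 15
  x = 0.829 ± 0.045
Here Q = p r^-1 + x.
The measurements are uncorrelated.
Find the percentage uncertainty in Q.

Let w = p·r^-1 = 1.56. δw/w = √((1·δp/p)² + (-1·δr/r)²) = √(0.00868 + 0.00131) = 0.1000, so δw = 0.156.
Q = w + x: δQ = √(δw² + δx²) = √(0.0242 + 0.00202) = 0.162
Q = 2.38, so δQ/Q = 0.162/2.38 = 0.0679.

6.79%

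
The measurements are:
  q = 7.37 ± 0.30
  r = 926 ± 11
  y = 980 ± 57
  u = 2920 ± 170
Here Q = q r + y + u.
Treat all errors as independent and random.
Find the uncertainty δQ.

340

Let p = q·r = 6820. δp/p = √((1·δq/q)² + (1·δr/r)²) = √(0.00166 + 0.000141) = 0.0424, so δp = 289.
Q = p + y + u: δQ = √(δp² + δy² + δu²) = √(83700 + 3250 + 28900) = 340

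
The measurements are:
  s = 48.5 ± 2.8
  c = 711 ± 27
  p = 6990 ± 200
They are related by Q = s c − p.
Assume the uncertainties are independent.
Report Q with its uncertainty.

Let w = s·c = 34500. δw/w = √((1·δs/s)² + (1·δc/c)²) = √(0.00333 + 0.00144) = 0.0691, so δw = 2380.
Q = w − p: δQ = √(δw² + δp²) = √(5.68e+06 + 40000) = 2390
Q = 27500.

27500 ± 2390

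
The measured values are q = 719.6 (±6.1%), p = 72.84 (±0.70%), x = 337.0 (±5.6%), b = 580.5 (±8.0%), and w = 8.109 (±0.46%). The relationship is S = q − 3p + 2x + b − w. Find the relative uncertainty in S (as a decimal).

0.0425

Absolute uncertainties add in quadrature for a linear combination:
  (δq)² = 1930;  (3·δp)² = 2.34;  (2·δx)² = 1420;  (δb)² = 2160;  (δw)² = 0.00139
δS = √(5510) = 74.2
S = 1747, so δS/S = 74.2/1747 = 0.0425.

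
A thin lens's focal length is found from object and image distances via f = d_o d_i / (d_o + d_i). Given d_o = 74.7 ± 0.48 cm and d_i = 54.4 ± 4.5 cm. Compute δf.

∂f/∂d_o = (d_i/(d_o+d_i))² = 0.178;  ∂f/∂d_i = (d_o/(d_o+d_i))² = 0.335
δf = √((∂f/∂d_o · δd_o)² + (∂f/∂d_i · δd_i)²) = √(0.00726 + 2.27) = 1.51 cm

1.51 cm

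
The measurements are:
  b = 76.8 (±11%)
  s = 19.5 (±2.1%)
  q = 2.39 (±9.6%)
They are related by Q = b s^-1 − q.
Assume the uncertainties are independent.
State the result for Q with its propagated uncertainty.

1.55 ± 0.497

Let p = b·s^-1 = 3.94. δp/p = √((1·δb/b)² + (-1·δs/s)²) = √(0.0121 + 0.000441) = 0.112, so δp = 0.441.
Q = p − q: δQ = √(δp² + δq²) = √(0.195 + 0.0526) = 0.497
Q = 1.55.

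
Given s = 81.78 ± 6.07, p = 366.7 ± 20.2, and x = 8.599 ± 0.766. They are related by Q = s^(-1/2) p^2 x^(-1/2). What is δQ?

631

Products/powers → add relative errors in quadrature, weighted by exponent:
  (−½·δs/s)² = (-0.5×0.0742)² = 0.00138;  (2·δp/p)² = (2×0.0551)² = 0.0121;  (−½·δx/x)² = (-0.5×0.0891)² = 0.00198
δQ/Q = √(0.0155) = 0.124
Q = 5071, so δQ = 0.124 × 5071 = 631.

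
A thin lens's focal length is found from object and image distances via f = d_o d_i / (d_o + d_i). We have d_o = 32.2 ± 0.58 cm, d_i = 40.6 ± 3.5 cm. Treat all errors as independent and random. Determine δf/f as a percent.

3.94%

∂f/∂d_o = (d_i/(d_o+d_i))² = 0.311;  ∂f/∂d_i = (d_o/(d_o+d_i))² = 0.196
δf = √((∂f/∂d_o · δd_o)² + (∂f/∂d_i · δd_i)²) = √(0.0325 + 0.469) = 0.708 cm
f = 18.0 cm, so δf/f = 0.708/18.0 = 0.0394.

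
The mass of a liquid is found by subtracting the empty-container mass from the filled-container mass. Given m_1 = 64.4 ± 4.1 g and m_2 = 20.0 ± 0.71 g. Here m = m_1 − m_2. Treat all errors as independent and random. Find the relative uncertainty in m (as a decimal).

Absolute uncertainties add in quadrature for a linear combination:
  (δm_1)² = 16.8;  (δm_2)² = 0.504
δm = √(17.3) = 4.16 g
m = 44.4 g, so δm/m = 4.16/44.4 = 0.0937.

0.0937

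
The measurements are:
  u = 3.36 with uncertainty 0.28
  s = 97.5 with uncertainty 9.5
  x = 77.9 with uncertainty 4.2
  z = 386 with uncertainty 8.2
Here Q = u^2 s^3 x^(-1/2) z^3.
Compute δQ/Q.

Each factor contributes (exponent × relative error)² to (δQ/Q)²:
  (2·δu/u)² = (2×0.0833)² = 0.0278;  (3·δs/s)² = (3×0.0974)² = 0.0854;  (−½·δx/x)² = (-0.5×0.0539)² = 0.000727;  (3·δz/z)² = (3×0.0212)² = 0.00406
δQ/Q = √(0.118) = 0.344

0.344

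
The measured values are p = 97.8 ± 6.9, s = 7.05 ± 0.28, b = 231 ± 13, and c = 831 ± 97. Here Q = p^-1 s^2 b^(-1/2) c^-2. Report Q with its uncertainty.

Since Q is a product/quotient, work with relative uncertainties:
  (-1·δp/p)² = (-1×0.0706)² = 0.00498;  (2·δs/s)² = (2×0.0397)² = 0.00631;  (−½·δb/b)² = (-0.5×0.0563)² = 0.000792;  (-2·δc/c)² = (-2×0.117)² = 0.0545
δQ/Q = √(0.0666) = 0.258
Q = 4.84e-08, so δQ = 0.258 × 4.84e-08 = 1.25e-08.

(4.84 ± 1.25) × 10^-8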